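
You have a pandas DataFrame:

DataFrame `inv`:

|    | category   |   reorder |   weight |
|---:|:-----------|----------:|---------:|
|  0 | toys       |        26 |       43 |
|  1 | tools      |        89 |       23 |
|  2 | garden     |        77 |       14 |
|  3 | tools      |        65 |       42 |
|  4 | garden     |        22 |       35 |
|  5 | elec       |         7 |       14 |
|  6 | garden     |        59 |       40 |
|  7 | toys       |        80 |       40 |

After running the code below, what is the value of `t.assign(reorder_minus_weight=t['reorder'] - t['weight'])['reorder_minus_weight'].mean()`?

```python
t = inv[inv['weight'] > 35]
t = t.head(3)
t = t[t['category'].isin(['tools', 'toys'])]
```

3.0

filter rows where weight > 35:
  category  reorder  weight
0     toys       26      43
3    tools       65      42
6   garden       59      40
7     toys       80      40
take first 3 rows:
  category  reorder  weight
0     toys       26      43
3    tools       65      42
6   garden       59      40
filter rows where category in ['tools', 'toys']:
  category  reorder  weight
0     toys       26      43
3    tools       65      42
add column reorder_minus_weight = t['reorder'] - t['weight']:
  category  reorder  weight  reorder_minus_weight
0     toys       26      43                   -17
3    tools       65      42                    23
So mean() = 3.0.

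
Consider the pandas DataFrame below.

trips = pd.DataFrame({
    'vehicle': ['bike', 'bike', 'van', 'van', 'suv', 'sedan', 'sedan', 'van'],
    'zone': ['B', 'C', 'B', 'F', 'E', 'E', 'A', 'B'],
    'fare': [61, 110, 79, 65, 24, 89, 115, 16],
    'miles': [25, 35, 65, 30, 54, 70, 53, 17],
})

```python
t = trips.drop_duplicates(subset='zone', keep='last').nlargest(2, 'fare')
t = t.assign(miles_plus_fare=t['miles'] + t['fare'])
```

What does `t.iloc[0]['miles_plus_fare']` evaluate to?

168

drop duplicate zone (keep=last):
  vehicle zone  fare  miles
1    bike    C   110     35
3     van    F    65     30
5   sedan    E    89     70
6   sedan    A   115     53
7     van    B    16     17
take 2 rows with largest fare:
  vehicle zone  fare  miles
6   sedan    A   115     53
1    bike    C   110     35
add column miles_plus_fare = t['miles'] + t['fare']:
  vehicle zone  fare  miles  miles_plus_fare
6   sedan    A   115     53              168
1    bike    C   110     35              145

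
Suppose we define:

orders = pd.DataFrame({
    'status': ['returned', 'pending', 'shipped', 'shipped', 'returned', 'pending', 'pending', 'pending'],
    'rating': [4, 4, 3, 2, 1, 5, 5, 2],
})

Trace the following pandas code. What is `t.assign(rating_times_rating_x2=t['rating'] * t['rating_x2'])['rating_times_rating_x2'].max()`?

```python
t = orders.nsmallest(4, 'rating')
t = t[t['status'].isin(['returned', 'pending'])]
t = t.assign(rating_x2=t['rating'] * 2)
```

take 4 rows with smallest rating:
     status  rating
4  returned       1
3   shipped       2
7   pending       2
2   shipped       3
filter rows where status in ['returned', 'pending']:
     status  rating
4  returned       1
7   pending       2
add column rating_x2 = t['rating'] * 2:
     status  rating  rating_x2
4  returned       1          2
7   pending       2          4
add column rating_times_rating_x2 = t['rating'] * t['rating_x2']:
     status  rating  rating_x2  rating_times_rating_x2
4  returned       1          2                       2
7   pending       2          4                       8

8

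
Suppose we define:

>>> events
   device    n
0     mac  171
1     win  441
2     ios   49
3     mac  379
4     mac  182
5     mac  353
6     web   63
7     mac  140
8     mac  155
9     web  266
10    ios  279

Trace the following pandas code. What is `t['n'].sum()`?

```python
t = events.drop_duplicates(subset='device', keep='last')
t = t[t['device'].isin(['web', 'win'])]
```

707

drop duplicate device (keep=last):
   device    n
1     win  441
8     mac  155
9     web  266
10    ios  279
filter rows where device in ['web', 'win']:
  device    n
1    win  441
9    web  266
sum of column 'n' → 707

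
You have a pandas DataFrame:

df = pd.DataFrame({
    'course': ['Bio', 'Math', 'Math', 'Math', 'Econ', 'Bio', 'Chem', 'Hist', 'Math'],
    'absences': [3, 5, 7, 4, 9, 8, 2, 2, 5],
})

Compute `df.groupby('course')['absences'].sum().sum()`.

group by course, sum of absences:
course
Bio     11
Chem     2
Econ     9
Hist     2
Math    21
Name: absences, dtype: int64

45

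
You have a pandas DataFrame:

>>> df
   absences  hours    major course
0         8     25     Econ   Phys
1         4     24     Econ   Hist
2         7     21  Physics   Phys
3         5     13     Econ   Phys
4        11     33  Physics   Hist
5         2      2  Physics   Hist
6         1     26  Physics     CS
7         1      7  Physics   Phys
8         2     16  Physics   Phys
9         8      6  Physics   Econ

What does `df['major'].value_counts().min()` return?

value_counts of major:
major
Physics    7
Econ       3
Name: count, dtype: int64

3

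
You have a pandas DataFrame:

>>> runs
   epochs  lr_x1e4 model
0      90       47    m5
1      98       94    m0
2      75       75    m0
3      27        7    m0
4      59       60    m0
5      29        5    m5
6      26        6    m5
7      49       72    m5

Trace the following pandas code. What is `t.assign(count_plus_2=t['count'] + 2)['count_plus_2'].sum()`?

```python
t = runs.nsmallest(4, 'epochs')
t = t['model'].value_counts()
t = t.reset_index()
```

take 4 rows with smallest epochs:
   epochs  lr_x1e4 model
6      26        6    m5
3      27        7    m0
5      29        5    m5
7      49       72    m5
value_counts of model:
model
m5    3
m0    1
Name: count, dtype: int64
reset_index():
  model  count
0    m5      3
1    m0      1
add column count_plus_2 = t['count'] + 2:
  model  count  count_plus_2
0    m5      3             5
1    m0      1             3
Hence 8.

8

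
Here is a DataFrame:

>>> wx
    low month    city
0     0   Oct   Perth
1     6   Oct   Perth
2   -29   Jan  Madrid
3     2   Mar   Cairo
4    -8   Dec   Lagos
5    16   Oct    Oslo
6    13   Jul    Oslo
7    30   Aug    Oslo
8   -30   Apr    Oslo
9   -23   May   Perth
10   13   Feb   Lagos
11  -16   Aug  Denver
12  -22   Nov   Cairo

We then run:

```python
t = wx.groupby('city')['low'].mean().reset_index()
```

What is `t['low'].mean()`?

-8.48611111111

group by city, mean of low:
city
Cairo    -10.000000
Denver   -16.000000
Lagos      2.500000
Madrid   -29.000000
Oslo       7.250000
Perth     -5.666667
Name: low, dtype: float64
reset_index():
     city        low
0   Cairo -10.000000
1  Denver -16.000000
2   Lagos   2.500000
3  Madrid -29.000000
4    Oslo   7.250000
5   Perth  -5.666667
Taking the mean of column 'low' gives -8.48611111111.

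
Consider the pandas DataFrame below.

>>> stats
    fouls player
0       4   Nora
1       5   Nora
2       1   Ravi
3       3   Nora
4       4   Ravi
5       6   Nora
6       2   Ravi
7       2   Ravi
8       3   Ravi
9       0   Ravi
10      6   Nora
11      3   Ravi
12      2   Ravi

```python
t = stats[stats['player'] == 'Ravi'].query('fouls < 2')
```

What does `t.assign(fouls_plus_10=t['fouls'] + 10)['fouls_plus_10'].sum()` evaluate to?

21

filter rows where player == 'Ravi':
    fouls player
2       1   Ravi
4       4   Ravi
6       2   Ravi
7       2   Ravi
8       3   Ravi
9       0   Ravi
11      3   Ravi
12      2   Ravi
filter rows where fouls < 2:
   fouls player
2      1   Ravi
9      0   Ravi
add column fouls_plus_10 = t['fouls'] + 10:
   fouls player  fouls_plus_10
2      1   Ravi             11
9      0   Ravi             10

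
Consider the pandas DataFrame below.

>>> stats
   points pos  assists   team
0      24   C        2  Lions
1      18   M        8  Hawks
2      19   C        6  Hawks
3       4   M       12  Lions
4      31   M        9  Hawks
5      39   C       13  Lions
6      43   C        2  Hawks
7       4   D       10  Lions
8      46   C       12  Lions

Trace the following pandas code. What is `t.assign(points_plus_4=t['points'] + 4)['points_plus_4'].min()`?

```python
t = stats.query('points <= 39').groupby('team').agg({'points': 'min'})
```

8

filter rows where points <= 39:
   points pos  assists   team
0      24   C        2  Lions
1      18   M        8  Hawks
2      19   C        6  Hawks
3       4   M       12  Lions
4      31   M        9  Hawks
5      39   C       13  Lions
7       4   D       10  Lions
group by team, min of points:
       points
team         
Hawks      18
Lions       4
add column points_plus_4 = t['points'] + 4:
       points  points_plus_4
team                        
Hawks      18             22
Lions       4              8
Then the min of column 'points_plus_4': 8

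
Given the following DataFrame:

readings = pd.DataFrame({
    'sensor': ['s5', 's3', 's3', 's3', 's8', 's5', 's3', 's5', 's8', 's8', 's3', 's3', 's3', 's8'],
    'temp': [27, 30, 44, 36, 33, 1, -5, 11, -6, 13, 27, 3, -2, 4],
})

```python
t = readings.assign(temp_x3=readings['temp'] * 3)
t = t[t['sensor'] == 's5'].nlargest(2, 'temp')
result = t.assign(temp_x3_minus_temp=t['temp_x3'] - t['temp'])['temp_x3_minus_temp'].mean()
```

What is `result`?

38.0

add column temp_x3 = readings['temp'] * 3:
   sensor  temp  temp_x3
0      s5    27       81
1      s3    30       90
2      s3    44      132
3      s3    36      108
4      s8    33       99
5      s5     1        3
6      s3    -5      -15
7      s5    11       33
8      s8    -6      -18
9      s8    13       39
10     s3    27       81
11     s3     3        9
12     s3    -2       -6
13     s8     4       12
filter rows where sensor == 's5':
  sensor  temp  temp_x3
0     s5    27       81
5     s5     1        3
7     s5    11       33
take 2 rows with largest temp:
  sensor  temp  temp_x3
0     s5    27       81
7     s5    11       33
add column temp_x3_minus_temp = t['temp_x3'] - t['temp']:
  sensor  temp  temp_x3  temp_x3_minus_temp
0     s5    27       81                  54
7     s5    11       33                  22
Taking the mean of column 'temp_x3_minus_temp' gives 38.0.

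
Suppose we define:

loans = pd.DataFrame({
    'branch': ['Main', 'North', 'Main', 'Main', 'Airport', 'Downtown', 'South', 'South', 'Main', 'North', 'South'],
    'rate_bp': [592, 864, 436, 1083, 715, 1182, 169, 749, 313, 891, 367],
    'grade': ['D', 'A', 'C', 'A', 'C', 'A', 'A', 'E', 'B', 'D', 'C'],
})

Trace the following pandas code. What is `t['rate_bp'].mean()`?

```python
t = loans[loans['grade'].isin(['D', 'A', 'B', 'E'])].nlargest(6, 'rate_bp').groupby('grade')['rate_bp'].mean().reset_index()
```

filter rows where grade in ['D', 'A', 'B', 'E']:
     branch  rate_bp grade
0      Main      592     D
1     North      864     A
3      Main     1083     A
5  Downtown     1182     A
6     South      169     A
7     South      749     E
8      Main      313     B
9     North      891     D
take 6 rows with largest rate_bp:
     branch  rate_bp grade
5  Downtown     1182     A
3      Main     1083     A
9     North      891     D
1     North      864     A
7     South      749     E
0      Main      592     D
group by grade, mean of rate_bp:
grade
A    1043.0
D     741.5
E     749.0
Name: rate_bp, dtype: float64
reset_index():
  grade  rate_bp
0     A   1043.0
1     D    741.5
2     E    749.0

844.5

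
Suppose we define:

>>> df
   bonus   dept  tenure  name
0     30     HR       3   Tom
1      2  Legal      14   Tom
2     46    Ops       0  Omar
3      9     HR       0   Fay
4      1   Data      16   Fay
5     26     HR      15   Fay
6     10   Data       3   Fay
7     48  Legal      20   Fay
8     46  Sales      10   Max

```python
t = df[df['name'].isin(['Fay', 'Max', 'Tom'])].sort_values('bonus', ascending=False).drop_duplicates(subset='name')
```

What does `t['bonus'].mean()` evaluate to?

filter rows where name in ['Fay', 'Max', 'Tom']:
   bonus   dept  tenure name
0     30     HR       3  Tom
1      2  Legal      14  Tom
3      9     HR       0  Fay
4      1   Data      16  Fay
5     26     HR      15  Fay
6     10   Data       3  Fay
7     48  Legal      20  Fay
8     46  Sales      10  Max
sort by bonus descending:
   bonus   dept  tenure name
7     48  Legal      20  Fay
8     46  Sales      10  Max
0     30     HR       3  Tom
5     26     HR      15  Fay
6     10   Data       3  Fay
3      9     HR       0  Fay
1      2  Legal      14  Tom
4      1   Data      16  Fay
drop duplicate name (keep=first):
   bonus   dept  tenure name
7     48  Legal      20  Fay
8     46  Sales      10  Max
0     30     HR       3  Tom
Finally, mean of column 'bonus' = 41.3333333333.

41.3333333333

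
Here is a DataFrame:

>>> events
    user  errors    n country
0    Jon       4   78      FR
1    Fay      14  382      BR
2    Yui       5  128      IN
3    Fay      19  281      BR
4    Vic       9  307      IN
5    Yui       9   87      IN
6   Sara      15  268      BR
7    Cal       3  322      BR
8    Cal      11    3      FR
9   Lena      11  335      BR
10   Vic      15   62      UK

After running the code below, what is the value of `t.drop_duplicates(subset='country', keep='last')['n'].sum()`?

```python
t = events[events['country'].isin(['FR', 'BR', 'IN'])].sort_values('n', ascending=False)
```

filter rows where country in ['FR', 'BR', 'IN']:
   user  errors    n country
0   Jon       4   78      FR
1   Fay      14  382      BR
2   Yui       5  128      IN
3   Fay      19  281      BR
4   Vic       9  307      IN
5   Yui       9   87      IN
6  Sara      15  268      BR
7   Cal       3  322      BR
8   Cal      11    3      FR
9  Lena      11  335      BR
sort by n descending:
   user  errors    n country
1   Fay      14  382      BR
9  Lena      11  335      BR
7   Cal       3  322      BR
4   Vic       9  307      IN
3   Fay      19  281      BR
6  Sara      15  268      BR
2   Yui       5  128      IN
5   Yui       9   87      IN
0   Jon       4   78      FR
8   Cal      11    3      FR
drop duplicate country (keep=last):
   user  errors    n country
6  Sara      15  268      BR
5   Yui       9   87      IN
8   Cal      11    3      FR
Taking the sum of column 'n' gives 358.

358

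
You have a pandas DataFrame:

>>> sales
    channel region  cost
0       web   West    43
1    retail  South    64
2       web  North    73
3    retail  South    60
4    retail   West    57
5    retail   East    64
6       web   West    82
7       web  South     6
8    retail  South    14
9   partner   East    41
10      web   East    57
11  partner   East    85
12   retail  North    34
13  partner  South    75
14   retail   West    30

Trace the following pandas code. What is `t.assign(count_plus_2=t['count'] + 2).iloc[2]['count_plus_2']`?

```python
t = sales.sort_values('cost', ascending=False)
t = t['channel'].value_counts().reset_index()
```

sort by cost descending:
    channel region  cost
11  partner   East    85
6       web   West    82
13  partner  South    75
2       web  North    73
1    retail  South    64
5    retail   East    64
3    retail  South    60
4    retail   West    57
10      web   East    57
0       web   West    43
9   partner   East    41
12   retail  North    34
14   retail   West    30
8    retail  South    14
7       web  South     6
value_counts of channel:
channel
retail     7
web        5
partner    3
Name: count, dtype: int64
reset_index():
   channel  count
0   retail      7
1      web      5
2  partner      3
add column count_plus_2 = t['count'] + 2:
   channel  count  count_plus_2
0   retail      7             9
1      web      5             7
2  partner      3             5
value at position 2, column 'count_plus_2' → 5

5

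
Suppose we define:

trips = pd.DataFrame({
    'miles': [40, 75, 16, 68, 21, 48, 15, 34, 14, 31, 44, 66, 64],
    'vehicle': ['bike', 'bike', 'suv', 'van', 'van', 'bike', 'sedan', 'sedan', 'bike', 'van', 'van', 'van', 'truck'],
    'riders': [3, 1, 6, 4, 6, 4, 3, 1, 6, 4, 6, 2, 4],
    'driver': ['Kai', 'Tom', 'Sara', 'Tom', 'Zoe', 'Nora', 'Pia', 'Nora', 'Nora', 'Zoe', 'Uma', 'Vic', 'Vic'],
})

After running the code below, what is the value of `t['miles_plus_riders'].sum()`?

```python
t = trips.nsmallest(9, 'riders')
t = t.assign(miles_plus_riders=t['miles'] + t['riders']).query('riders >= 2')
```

take 9 rows with smallest riders:
    miles vehicle  riders driver
1      75    bike       1    Tom
7      34   sedan       1   Nora
11     66     van       2    Vic
0      40    bike       3    Kai
6      15   sedan       3    Pia
3      68     van       4    Tom
5      48    bike       4   Nora
9      31     van       4    Zoe
12     64   truck       4    Vic
add column miles_plus_riders = t['miles'] + t['riders']:
    miles vehicle  riders driver  miles_plus_riders
1      75    bike       1    Tom                 76
7      34   sedan       1   Nora                 35
11     66     van       2    Vic                 68
0      40    bike       3    Kai                 43
6      15   sedan       3    Pia                 18
3      68     van       4    Tom                 72
5      48    bike       4   Nora                 52
9      31     van       4    Zoe                 35
12     64   truck       4    Vic                 68
filter rows where riders >= 2:
    miles vehicle  riders driver  miles_plus_riders
11     66     van       2    Vic                 68
0      40    bike       3    Kai                 43
6      15   sedan       3    Pia                 18
3      68     van       4    Tom                 72
5      48    bike       4   Nora                 52
9      31     van       4    Zoe                 35
12     64   truck       4    Vic                 68

356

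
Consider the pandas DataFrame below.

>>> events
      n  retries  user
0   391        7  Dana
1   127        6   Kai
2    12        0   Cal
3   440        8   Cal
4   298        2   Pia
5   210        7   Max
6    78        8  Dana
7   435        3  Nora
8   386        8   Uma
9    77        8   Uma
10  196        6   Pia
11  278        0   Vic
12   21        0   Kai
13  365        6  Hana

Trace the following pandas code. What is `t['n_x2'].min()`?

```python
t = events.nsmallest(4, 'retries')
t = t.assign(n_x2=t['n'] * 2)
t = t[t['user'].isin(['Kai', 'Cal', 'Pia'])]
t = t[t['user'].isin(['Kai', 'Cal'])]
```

take 4 rows with smallest retries:
      n  retries user
2    12        0  Cal
11  278        0  Vic
12   21        0  Kai
4   298        2  Pia
add column n_x2 = t['n'] * 2:
      n  retries user  n_x2
2    12        0  Cal    24
11  278        0  Vic   556
12   21        0  Kai    42
4   298        2  Pia   596
filter rows where user in ['Kai', 'Cal', 'Pia']:
      n  retries user  n_x2
2    12        0  Cal    24
12   21        0  Kai    42
4   298        2  Pia   596
filter rows where user in ['Kai', 'Cal']:
     n  retries user  n_x2
2   12        0  Cal    24
12  21        0  Kai    42
The min of column 'n_x2' is 24.

24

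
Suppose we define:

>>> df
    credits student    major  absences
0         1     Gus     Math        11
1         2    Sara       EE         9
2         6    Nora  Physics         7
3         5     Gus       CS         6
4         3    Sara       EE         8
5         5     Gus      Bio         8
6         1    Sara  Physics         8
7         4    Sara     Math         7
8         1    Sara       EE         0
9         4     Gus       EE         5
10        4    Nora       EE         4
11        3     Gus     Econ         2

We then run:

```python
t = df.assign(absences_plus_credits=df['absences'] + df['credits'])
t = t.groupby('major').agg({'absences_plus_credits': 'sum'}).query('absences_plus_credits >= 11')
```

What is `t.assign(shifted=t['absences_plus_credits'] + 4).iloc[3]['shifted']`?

add column absences_plus_credits = df['absences'] + df['credits']:
    credits student    major  absences  absences_plus_credits
0         1     Gus     Math        11                     12
1         2    Sara       EE         9                     11
2         6    Nora  Physics         7                     13
3         5     Gus       CS         6                     11
4         3    Sara       EE         8                     11
5         5     Gus      Bio         8                     13
6         1    Sara  Physics         8                      9
7         4    Sara     Math         7                     11
8         1    Sara       EE         0                      1
9         4     Gus       EE         5                      9
10        4    Nora       EE         4                      8
11        3     Gus     Econ         2                      5
group by major, sum of absences_plus_credits:
         absences_plus_credits
major                         
Bio                         13
CS                          11
EE                          40
Econ                         5
Math                        23
Physics                     22
filter rows where absences_plus_credits >= 11:
         absences_plus_credits
major                         
Bio                         13
CS                          11
EE                          40
Math                        23
Physics                     22
add column shifted = t['absences_plus_credits'] + 4:
         absences_plus_credits  shifted
major                                  
Bio                         13       17
CS                          11       15
EE                          40       44
Math                        23       27
Physics                     22       26

27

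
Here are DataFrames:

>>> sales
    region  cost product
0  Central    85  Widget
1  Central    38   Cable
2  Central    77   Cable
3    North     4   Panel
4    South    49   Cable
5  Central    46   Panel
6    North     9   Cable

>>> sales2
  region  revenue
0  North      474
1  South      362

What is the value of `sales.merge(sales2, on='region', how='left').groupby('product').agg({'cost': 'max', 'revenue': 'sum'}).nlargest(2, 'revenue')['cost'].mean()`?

61.5

merge on 'region' (how='left') → 7 rows:
    region  cost product  revenue
0  Central    85  Widget      NaN
1  Central    38   Cable      NaN
2  Central    77   Cable      NaN
3    North     4   Panel    474.0
4    South    49   Cable    362.0
5  Central    46   Panel      NaN
6    North     9   Cable    474.0
group by product: max(cost), sum(revenue):
         cost  revenue
product               
Cable      77    836.0
Panel      46    474.0
Widget     85      0.0
take 2 rows with largest revenue:
         cost  revenue
product               
Cable      77    836.0
Panel      46    474.0
So mean() = 61.5.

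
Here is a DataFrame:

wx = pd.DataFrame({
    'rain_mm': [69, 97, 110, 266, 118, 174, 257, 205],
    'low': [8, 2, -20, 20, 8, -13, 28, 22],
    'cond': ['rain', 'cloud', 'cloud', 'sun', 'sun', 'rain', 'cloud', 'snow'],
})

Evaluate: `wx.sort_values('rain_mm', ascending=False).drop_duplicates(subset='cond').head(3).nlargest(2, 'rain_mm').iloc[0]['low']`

sort by rain_mm descending:
   rain_mm  low   cond
3      266   20    sun
6      257   28  cloud
7      205   22   snow
5      174  -13   rain
4      118    8    sun
2      110  -20  cloud
1       97    2  cloud
0       69    8   rain
drop duplicate cond (keep=first):
   rain_mm  low   cond
3      266   20    sun
6      257   28  cloud
7      205   22   snow
5      174  -13   rain
take first 3 rows:
   rain_mm  low   cond
3      266   20    sun
6      257   28  cloud
7      205   22   snow
take 2 rows with largest rain_mm:
   rain_mm  low   cond
3      266   20    sun
6      257   28  cloud
value at position 0, column 'low' → 20

20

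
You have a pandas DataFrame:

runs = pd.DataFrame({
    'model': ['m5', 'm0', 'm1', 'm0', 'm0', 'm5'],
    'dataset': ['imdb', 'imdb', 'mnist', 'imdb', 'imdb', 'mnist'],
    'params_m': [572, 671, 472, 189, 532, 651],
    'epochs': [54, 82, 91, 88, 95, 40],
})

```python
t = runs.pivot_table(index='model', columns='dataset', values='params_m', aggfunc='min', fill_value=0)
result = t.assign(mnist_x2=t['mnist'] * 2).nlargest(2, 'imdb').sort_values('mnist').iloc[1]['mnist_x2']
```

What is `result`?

pivot: rows=model, cols=dataset, min(params_m):
dataset  imdb  mnist
model               
m0        189      0
m1          0    472
m5        572    651
add column mnist_x2 = t['mnist'] * 2:
dataset  imdb  mnist  mnist_x2
model                         
m0        189      0         0
m1          0    472       944
m5        572    651      1302
take 2 rows with largest imdb:
dataset  imdb  mnist  mnist_x2
model                         
m5        572    651      1302
m0        189      0         0
sort by mnist:
dataset  imdb  mnist  mnist_x2
model                         
m0        189      0         0
m5        572    651      1302
Reading off the value at position 1, column 'mnist_x2', we get 1302.

1302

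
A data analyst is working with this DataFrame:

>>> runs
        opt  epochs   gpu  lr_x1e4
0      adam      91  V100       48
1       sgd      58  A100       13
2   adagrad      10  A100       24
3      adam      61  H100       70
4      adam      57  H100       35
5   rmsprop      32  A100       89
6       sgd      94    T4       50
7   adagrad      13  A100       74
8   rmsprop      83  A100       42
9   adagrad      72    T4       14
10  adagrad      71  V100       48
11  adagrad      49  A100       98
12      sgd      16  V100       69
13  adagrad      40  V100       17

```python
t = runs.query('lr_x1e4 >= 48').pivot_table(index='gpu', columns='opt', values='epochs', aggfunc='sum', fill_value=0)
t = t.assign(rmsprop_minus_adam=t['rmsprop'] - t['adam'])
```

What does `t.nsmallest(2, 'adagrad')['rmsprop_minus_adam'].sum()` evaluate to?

filter rows where lr_x1e4 >= 48:
        opt  epochs   gpu  lr_x1e4
0      adam      91  V100       48
3      adam      61  H100       70
5   rmsprop      32  A100       89
6       sgd      94    T4       50
7   adagrad      13  A100       74
10  adagrad      71  V100       48
11  adagrad      49  A100       98
12      sgd      16  V100       69
pivot: rows=gpu, cols=opt, sum(epochs):
opt   adagrad  adam  rmsprop  sgd
gpu                              
A100       62     0       32    0
H100        0    61        0    0
T4          0     0        0   94
V100       71    91        0   16
add column rmsprop_minus_adam = t['rmsprop'] - t['adam']:
opt   adagrad  adam  rmsprop  sgd  rmsprop_minus_adam
gpu                                                  
A100       62     0       32    0                  32
H100        0    61        0    0                 -61
T4          0     0        0   94                   0
V100       71    91        0   16                 -91
take 2 rows with smallest adagrad:
opt   adagrad  adam  rmsprop  sgd  rmsprop_minus_adam
gpu                                                  
H100        0    61        0    0                 -61
T4          0     0        0   94                   0

-61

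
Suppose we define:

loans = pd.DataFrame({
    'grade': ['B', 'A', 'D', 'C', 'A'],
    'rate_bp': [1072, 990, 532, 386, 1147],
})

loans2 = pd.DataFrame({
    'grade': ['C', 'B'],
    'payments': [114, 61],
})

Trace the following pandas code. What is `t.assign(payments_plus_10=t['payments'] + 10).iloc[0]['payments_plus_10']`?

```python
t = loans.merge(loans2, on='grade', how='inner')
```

71

merge on 'grade' (how='inner') → 2 rows:
  grade  rate_bp  payments
0     B     1072        61
1     C      386       114
add column payments_plus_10 = t['payments'] + 10:
  grade  rate_bp  payments  payments_plus_10
0     B     1072        61                71
1     C      386       114               124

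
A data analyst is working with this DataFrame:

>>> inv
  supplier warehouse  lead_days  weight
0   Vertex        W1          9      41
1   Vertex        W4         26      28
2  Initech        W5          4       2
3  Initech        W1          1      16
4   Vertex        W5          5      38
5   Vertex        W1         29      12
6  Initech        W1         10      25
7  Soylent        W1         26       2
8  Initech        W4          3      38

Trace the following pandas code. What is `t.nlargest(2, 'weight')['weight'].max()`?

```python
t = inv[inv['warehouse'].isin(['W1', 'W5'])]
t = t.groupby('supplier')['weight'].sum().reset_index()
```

filter rows where warehouse in ['W1', 'W5']:
  supplier warehouse  lead_days  weight
0   Vertex        W1          9      41
2  Initech        W5          4       2
3  Initech        W1          1      16
4   Vertex        W5          5      38
5   Vertex        W1         29      12
6  Initech        W1         10      25
7  Soylent        W1         26       2
group by supplier, sum of weight:
supplier
Initech    43
Soylent     2
Vertex     91
Name: weight, dtype: int64
reset_index():
  supplier  weight
0  Initech      43
1  Soylent       2
2   Vertex      91
take 2 rows with largest weight:
  supplier  weight
2   Vertex      91
0  Initech      43
Then the max of column 'weight': 91

91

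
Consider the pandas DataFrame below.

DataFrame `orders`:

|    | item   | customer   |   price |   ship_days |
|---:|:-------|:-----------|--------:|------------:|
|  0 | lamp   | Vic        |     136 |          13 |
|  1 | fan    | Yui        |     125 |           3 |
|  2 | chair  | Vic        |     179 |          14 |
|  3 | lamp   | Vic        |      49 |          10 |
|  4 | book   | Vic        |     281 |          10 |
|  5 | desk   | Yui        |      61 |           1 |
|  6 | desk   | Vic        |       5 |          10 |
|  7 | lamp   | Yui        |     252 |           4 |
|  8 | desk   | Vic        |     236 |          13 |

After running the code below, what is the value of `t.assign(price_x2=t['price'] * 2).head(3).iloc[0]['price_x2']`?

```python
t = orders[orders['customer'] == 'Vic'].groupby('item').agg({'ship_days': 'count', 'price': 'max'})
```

filter rows where customer == 'Vic':
    item customer  price  ship_days
0   lamp      Vic    136         13
2  chair      Vic    179         14
3   lamp      Vic     49         10
4   book      Vic    281         10
6   desk      Vic      5         10
8   desk      Vic    236         13
group by item: count(ship_days), max(price):
       ship_days  price
item                   
book           1    281
chair          1    179
desk           2    236
lamp           2    136
add column price_x2 = t['price'] * 2:
       ship_days  price  price_x2
item                             
book           1    281       562
chair          1    179       358
desk           2    236       472
lamp           2    136       272
take first 3 rows:
       ship_days  price  price_x2
item                             
book           1    281       562
chair          1    179       358
desk           2    236       472
Hence 562.

562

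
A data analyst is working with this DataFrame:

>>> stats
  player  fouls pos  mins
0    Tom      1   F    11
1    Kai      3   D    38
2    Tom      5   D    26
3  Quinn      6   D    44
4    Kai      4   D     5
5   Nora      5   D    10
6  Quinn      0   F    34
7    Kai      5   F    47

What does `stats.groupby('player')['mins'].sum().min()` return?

group by player, sum of mins:
player
Kai      90
Nora     10
Quinn    78
Tom      37
Name: mins, dtype: int64

10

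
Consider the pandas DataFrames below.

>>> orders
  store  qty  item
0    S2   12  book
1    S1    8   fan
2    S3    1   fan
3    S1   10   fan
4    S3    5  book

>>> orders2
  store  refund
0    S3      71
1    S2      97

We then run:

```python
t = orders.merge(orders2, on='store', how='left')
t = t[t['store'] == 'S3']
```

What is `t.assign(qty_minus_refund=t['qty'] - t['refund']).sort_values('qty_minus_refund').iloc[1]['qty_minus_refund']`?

merge on 'store' (how='left') → 5 rows:
  store  qty  item  refund
0    S2   12  book    97.0
1    S1    8   fan     NaN
2    S3    1   fan    71.0
3    S1   10   fan     NaN
4    S3    5  book    71.0
filter rows where store == 'S3':
  store  qty  item  refund
2    S3    1   fan    71.0
4    S3    5  book    71.0
add column qty_minus_refund = t['qty'] - t['refund']:
  store  qty  item  refund  qty_minus_refund
2    S3    1   fan    71.0             -70.0
4    S3    5  book    71.0             -66.0
sort by qty_minus_refund:
  store  qty  item  refund  qty_minus_refund
2    S3    1   fan    71.0             -70.0
4    S3    5  book    71.0             -66.0
Hence -66.0.

-66.0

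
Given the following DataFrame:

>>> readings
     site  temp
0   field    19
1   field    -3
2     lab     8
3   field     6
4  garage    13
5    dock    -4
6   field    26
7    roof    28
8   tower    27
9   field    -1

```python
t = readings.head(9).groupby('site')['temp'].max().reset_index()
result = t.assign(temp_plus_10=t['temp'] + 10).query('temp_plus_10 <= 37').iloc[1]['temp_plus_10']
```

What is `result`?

take first 9 rows:
     site  temp
0   field    19
1   field    -3
2     lab     8
3   field     6
4  garage    13
5    dock    -4
6   field    26
7    roof    28
8   tower    27
group by site, max of temp:
site
dock      -4
field     26
garage    13
lab        8
roof      28
tower     27
Name: temp, dtype: int64
reset_index():
     site  temp
0    dock    -4
1   field    26
2  garage    13
3     lab     8
4    roof    28
5   tower    27
add column temp_plus_10 = t['temp'] + 10:
     site  temp  temp_plus_10
0    dock    -4             6
1   field    26            36
2  garage    13            23
3     lab     8            18
4    roof    28            38
5   tower    27            37
filter rows where temp_plus_10 <= 37:
     site  temp  temp_plus_10
0    dock    -4             6
1   field    26            36
2  garage    13            23
3     lab     8            18
5   tower    27            37
value at position 1, column 'temp_plus_10' → 36

36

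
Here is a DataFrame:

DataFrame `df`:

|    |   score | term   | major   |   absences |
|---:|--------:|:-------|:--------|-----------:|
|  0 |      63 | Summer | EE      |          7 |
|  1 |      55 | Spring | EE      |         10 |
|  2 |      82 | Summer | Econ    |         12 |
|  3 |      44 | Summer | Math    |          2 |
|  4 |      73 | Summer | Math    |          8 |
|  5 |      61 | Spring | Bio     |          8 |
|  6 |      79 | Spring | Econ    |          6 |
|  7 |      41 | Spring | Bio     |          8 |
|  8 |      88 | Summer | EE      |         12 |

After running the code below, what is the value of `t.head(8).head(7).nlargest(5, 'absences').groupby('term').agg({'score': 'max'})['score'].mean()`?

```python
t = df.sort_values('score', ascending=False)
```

74.5

sort by score descending:
   score    term major  absences
8     88  Summer    EE        12
2     82  Summer  Econ        12
6     79  Spring  Econ         6
4     73  Summer  Math         8
0     63  Summer    EE         7
5     61  Spring   Bio         8
1     55  Spring    EE        10
3     44  Summer  Math         2
7     41  Spring   Bio         8
take first 8 rows:
   score    term major  absences
8     88  Summer    EE        12
2     82  Summer  Econ        12
6     79  Spring  Econ         6
4     73  Summer  Math         8
0     63  Summer    EE         7
5     61  Spring   Bio         8
1     55  Spring    EE        10
3     44  Summer  Math         2
take first 7 rows:
   score    term major  absences
8     88  Summer    EE        12
2     82  Summer  Econ        12
6     79  Spring  Econ         6
4     73  Summer  Math         8
0     63  Summer    EE         7
5     61  Spring   Bio         8
1     55  Spring    EE        10
take 5 rows with largest absences:
   score    term major  absences
8     88  Summer    EE        12
2     82  Summer  Econ        12
1     55  Spring    EE        10
4     73  Summer  Math         8
5     61  Spring   Bio         8
group by term, max of score:
        score
term         
Spring     61
Summer     88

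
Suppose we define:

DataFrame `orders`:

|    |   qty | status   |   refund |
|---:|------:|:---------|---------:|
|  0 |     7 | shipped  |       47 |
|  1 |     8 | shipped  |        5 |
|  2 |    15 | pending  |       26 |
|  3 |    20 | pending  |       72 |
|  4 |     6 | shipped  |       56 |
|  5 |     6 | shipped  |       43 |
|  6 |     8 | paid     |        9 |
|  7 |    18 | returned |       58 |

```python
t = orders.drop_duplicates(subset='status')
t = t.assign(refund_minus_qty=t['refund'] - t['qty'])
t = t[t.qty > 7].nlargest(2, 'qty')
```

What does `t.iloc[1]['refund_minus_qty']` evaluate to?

11

drop duplicate status (keep=first):
   qty    status  refund
0    7   shipped      47
2   15   pending      26
6    8      paid       9
7   18  returned      58
add column refund_minus_qty = t['refund'] - t['qty']:
   qty    status  refund  refund_minus_qty
0    7   shipped      47                40
2   15   pending      26                11
6    8      paid       9                 1
7   18  returned      58                40
filter rows where qty > 7:
   qty    status  refund  refund_minus_qty
2   15   pending      26                11
6    8      paid       9                 1
7   18  returned      58                40
take 2 rows with largest qty:
   qty    status  refund  refund_minus_qty
7   18  returned      58                40
2   15   pending      26                11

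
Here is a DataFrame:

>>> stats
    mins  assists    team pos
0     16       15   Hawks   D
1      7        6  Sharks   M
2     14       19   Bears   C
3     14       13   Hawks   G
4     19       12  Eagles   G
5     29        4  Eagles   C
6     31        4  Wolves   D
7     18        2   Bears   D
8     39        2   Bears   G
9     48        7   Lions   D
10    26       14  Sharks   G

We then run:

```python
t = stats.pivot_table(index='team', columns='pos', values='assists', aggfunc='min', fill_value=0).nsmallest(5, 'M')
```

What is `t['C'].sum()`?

23

pivot: rows=team, cols=pos, min(assists):
pos      C   D   G  M
team                 
Bears   19   2   2  0
Eagles   4   0  12  0
Hawks    0  15  13  0
Lions    0   7   0  0
Sharks   0   0  14  6
Wolves   0   4   0  0
take 5 rows with smallest M:
pos      C   D   G  M
team                 
Bears   19   2   2  0
Eagles   4   0  12  0
Hawks    0  15  13  0
Lions    0   7   0  0
Wolves   0   4   0  0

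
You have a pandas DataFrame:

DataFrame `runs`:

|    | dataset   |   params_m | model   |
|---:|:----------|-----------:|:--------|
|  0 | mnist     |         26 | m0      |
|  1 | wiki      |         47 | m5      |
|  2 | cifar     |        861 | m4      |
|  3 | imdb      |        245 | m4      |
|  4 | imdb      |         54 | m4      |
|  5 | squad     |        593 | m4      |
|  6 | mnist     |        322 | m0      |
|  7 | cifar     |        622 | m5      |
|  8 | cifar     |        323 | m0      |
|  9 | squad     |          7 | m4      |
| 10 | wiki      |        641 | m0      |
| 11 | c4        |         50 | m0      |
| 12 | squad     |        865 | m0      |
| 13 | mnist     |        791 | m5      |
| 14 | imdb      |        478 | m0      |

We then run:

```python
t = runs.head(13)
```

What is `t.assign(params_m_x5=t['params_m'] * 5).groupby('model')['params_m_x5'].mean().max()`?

take first 13 rows:
   dataset  params_m model
0    mnist        26    m0
1     wiki        47    m5
2    cifar       861    m4
3     imdb       245    m4
4     imdb        54    m4
5    squad       593    m4
6    mnist       322    m0
7    cifar       622    m5
8    cifar       323    m0
9    squad         7    m4
10    wiki       641    m0
11      c4        50    m0
12   squad       865    m0
add column params_m_x5 = t['params_m'] * 5:
   dataset  params_m model  params_m_x5
0    mnist        26    m0          130
1     wiki        47    m5          235
2    cifar       861    m4         4305
3     imdb       245    m4         1225
4     imdb        54    m4          270
5    squad       593    m4         2965
6    mnist       322    m0         1610
7    cifar       622    m5         3110
8    cifar       323    m0         1615
9    squad         7    m4           35
10    wiki       641    m0         3205
11      c4        50    m0          250
12   squad       865    m0         4325
group by model, mean of params_m_x5:
model
m0    1855.833333
m4    1760.000000
m5    1672.500000
Name: params_m_x5, dtype: float64
Hence 1855.83333333.

1855.83333333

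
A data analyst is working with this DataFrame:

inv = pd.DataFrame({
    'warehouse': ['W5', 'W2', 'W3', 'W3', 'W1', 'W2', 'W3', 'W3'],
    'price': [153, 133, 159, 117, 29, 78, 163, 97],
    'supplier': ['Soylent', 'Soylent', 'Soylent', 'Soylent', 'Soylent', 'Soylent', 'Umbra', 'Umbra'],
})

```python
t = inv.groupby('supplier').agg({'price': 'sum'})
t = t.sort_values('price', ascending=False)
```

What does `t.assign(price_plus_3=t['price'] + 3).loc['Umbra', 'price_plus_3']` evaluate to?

263

group by supplier, sum of price:
          price
supplier       
Soylent     669
Umbra       260
sort by price descending:
          price
supplier       
Soylent     669
Umbra       260
add column price_plus_3 = t['price'] + 3:
          price  price_plus_3
supplier                     
Soylent     669           672
Umbra       260           263
Finally, value at row 'Umbra', column 'price_plus_3' = 263.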